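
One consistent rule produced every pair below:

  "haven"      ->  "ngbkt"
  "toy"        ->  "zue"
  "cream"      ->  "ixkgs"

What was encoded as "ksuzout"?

Compare letters: h→n is +6, a→g is +6, v→b is +6 — a constant shift. It's a constant shift of +6 (ROT6).
Decoding ksuzout: k−6=e, s−6=m, u−6=o, z−6=t, o−6=i, u−6=o, t−6=n.

emotion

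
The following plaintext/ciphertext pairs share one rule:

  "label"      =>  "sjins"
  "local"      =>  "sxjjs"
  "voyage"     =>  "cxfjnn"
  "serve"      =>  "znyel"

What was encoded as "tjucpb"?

mantis

Shifts by position in label: pos 0: l→s (+7), pos 1: a→j (+9), pos 2: b→i (+7), pos 3: e→n (+9) — repeating every 2. A repeating key of period 2 is used — shifts +7, +9 over and over.
Reversing it on tjucpb: t−7=m, j−9=a, u−7=n, c−9=t, p−7=i, b−9=s.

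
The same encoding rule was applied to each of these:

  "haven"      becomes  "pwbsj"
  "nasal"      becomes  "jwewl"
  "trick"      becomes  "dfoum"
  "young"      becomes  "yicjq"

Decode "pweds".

haste

h(7)→p(15) and a(0)→w(22) fit y≡25x+22 (mod 26); the inverse of 25 mod 26 is 25. Each letter's alphabet position (a=0..z=25) is mapped through 25·x+22 mod 26 — an affine cipher.
Undoing it on pweds: p(15)→25·(15−22)≡7=h; w(22)→25·(22−22)≡0=a; e(4)→25·(4−22)≡18=s; d(3)→25·(3−22)≡19=t; s(18)→25·(18−22)≡4=e (all mod 26).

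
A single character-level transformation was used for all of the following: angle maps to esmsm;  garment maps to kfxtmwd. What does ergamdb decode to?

In angle: a→e is +4, n→s is +5, g→m is +6, l→s is +7 — the shift increases by 1 each position. Letter i (0-indexed) is shifted by i+4, so successive shifts are 4, 5, 6, ….
Reversing it on ergamdb: e−4=a, r−5=m, g−6=a, a−7=t, m−8=e, d−9=u, b−10=r.

amateur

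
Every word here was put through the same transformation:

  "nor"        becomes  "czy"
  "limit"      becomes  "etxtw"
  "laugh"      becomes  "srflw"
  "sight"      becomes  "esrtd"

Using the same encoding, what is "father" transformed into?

cpselq

The output letters match the input read backwards, each shifted +11: nor reversed is ron. Two steps: reverse the string, then apply a Caesar shift of +11.
Applying it to father: reverse → rehtaf; then shift: r+11=c, e+11=p, h+11=s, t+11=e, a+11=l, f+11=q.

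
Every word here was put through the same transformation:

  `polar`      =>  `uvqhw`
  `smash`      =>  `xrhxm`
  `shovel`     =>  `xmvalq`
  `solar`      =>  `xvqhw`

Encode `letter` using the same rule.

The rule splits by letter class: vowels +7, consonants +5.
For letter: l(cons)+5=q, e(vowel)+7=l, t(cons)+5=y, t(cons)+5=y, e(vowel)+7=l, r(cons)+5=w.

qlyylw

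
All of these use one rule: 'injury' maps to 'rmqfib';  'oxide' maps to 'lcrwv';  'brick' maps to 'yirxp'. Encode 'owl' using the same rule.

ldo

Letters are reflected about the middle of the alphabet (position → 25−position): Atbash.
On owl: o↔l, w↔d, l↔o.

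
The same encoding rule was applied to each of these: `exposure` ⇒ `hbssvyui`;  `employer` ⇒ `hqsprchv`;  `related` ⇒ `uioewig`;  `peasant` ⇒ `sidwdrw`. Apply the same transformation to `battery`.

eewxhvb

Shifts by position in exposure: pos 0: e→h (+3), pos 1: x→b (+4), pos 2: p→s (+3), pos 3: o→s (+4) — repeating every 2. A repeating key of period 2 is used — shifts +3, +4 over and over.
For battery: b+3=e, a+4=e, t+3=w, t+4=x, e+3=h, r+4=v, y+3=b.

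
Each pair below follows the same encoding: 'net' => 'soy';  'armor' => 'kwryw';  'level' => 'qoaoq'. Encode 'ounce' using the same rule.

yesho

The shift depends on letter class: consonant n→s is +5, but vowel e→o is +10. Two shifts are in play — +10 for a/e/i/o/u, +5 for every other letter.
On ounce: o(vowel)+10=y, u(vowel)+10=e, n(cons)+5=s, c(cons)+5=h, e(vowel)+10=o.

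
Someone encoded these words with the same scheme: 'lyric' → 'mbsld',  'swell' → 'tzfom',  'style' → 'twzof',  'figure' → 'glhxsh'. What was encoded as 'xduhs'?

Shifts by position in lyric: pos 0: l→m (+1), pos 1: y→b (+3), pos 2: r→s (+1), pos 3: i→l (+3) — repeating every 2. A repeating key of period 2 is used — shifts +1, +3 over and over.
Reversing it on xduhs: x−1=w, d−3=a, u−1=t, h−3=e, s−1=r.

water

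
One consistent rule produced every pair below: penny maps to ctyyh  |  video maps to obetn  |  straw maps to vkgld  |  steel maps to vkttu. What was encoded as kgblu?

trial

p(15)→c(2) and e(4)→t(19) fit y≡15x+11 (mod 26); the inverse of 15 mod 26 is 7. This is an affine cipher: with a=0,…,z=25, each position x becomes (15x+11) mod 26.
Reversing it on kgblu: k(10)→7·(10−11)≡19=t; g(6)→7·(6−11)≡17=r; b(1)→7·(1−11)≡8=i; l(11)→7·(11−11)≡0=a; u(20)→7·(20−11)≡11=l (all mod 26).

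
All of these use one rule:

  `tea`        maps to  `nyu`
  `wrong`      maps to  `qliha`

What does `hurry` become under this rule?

This is a Caesar cipher with shift 20.
For hurry: h+20=b, u+20=o, r+20=l, r+20=l, y+20=s.

bolls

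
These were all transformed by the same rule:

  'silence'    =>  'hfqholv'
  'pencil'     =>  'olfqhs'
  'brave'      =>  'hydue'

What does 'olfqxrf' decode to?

council

The output letters match the input read backwards, each shifted +3: silence reversed is ecnelis. The word is reversed, then every letter is shifted forward by 3.
Reversing it on olfqxrf: shift back: o−3=l, l−3=i, f−3=c, q−3=n, x−3=u, r−3=o, f−3=c → licnuoc; then reverse → council.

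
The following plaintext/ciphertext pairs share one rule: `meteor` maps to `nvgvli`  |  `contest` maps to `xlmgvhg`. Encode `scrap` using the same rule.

hxizk

Each pair mirrors across the alphabet (m↔n, e↔v, t↔g): positions sum to 25. This is the alphabet-reversal cipher (Atbash): a becomes z, b becomes y, etc.
On scrap: s↔h, c↔x, r↔i, a↔z, p↔k.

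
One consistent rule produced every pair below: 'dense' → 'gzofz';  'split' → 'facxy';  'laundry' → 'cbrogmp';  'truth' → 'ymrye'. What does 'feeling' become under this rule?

d(3)→g(6) and e(4)→z(25) fit y≡19x+1 (mod 26); the inverse of 19 mod 26 is 11. This is an affine cipher: with a=0,…,z=25, each position x becomes (19x+1) mod 26.
On feeling: f(5)→19·5+1≡18=s; e(4)→19·4+1≡25=z; e(4)→19·4+1≡25=z; l(11)→19·11+1≡2=c; i(8)→19·8+1≡23=x; n(13)→19·13+1≡14=o; g(6)→19·6+1≡11=l (all mod 26).

szzcxol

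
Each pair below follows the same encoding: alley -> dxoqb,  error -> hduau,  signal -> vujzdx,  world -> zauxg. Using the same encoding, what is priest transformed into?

Shifts by position in alley: pos 0: a→d (+3), pos 1: l→x (+12), pos 2: l→o (+3), pos 3: e→q (+12) — repeating every 2. The shifts repeat in a cycle of length 2: positions 0,1,… shift by +3, +12, then the pattern repeats.
Applying it to priest: p+3=s, r+12=d, i+3=l, e+12=q, s+3=v, t+12=f.

sdlqvf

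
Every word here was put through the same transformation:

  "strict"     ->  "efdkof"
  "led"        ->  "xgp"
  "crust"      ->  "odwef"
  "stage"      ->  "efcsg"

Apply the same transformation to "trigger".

Vowels shift forward by 2 and consonants shift forward by 12.
For trigger: t(cons)+12=f, r(cons)+12=d, i(vowel)+2=k, g(cons)+12=s, g(cons)+12=s, e(vowel)+2=g, r(cons)+12=d.

fdkssgd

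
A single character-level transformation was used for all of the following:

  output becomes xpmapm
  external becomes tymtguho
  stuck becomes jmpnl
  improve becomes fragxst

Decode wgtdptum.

Treating letters as 0–25, the rule is x ↦ 3x + 7 (mod 26).
Reversing it on wgtdptum: w(22)→9·(22−7)≡5=f; g(6)→9·(6−7)≡17=r; t(19)→9·(19−7)≡4=e; d(3)→9·(3−7)≡16=q; p(15)→9·(15−7)≡20=u; t(19)→9·(19−7)≡4=e; u(20)→9·(20−7)≡13=n; m(12)→9·(12−7)≡19=t (all mod 26).

frequent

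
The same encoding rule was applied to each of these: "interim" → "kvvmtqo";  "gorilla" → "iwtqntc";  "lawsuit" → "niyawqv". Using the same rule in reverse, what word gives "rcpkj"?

A repeating key of period 2 is used — shifts +2, +8 over and over.
Undoing it on rcpkj: r−2=p, c−8=u, p−2=n, k−8=c, j−2=h.

punch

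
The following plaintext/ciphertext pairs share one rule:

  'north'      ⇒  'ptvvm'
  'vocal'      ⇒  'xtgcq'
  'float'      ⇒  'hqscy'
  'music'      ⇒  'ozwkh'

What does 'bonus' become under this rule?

Shifts by position in north: pos 0: n→p (+2), pos 1: o→t (+5), pos 2: r→v (+4), pos 3: t→v (+2), pos 4: h→m (+5) — repeating every 3. A repeating key of period 3 is used — shifts +2, +5, +4 over and over.
Applying it to bonus: b+2=d, o+5=t, n+4=r, u+2=w, s+5=x.

dtrwx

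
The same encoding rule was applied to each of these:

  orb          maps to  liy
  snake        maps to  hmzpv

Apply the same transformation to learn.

ovzim

Each pair mirrors across the alphabet (o↔l, r↔i, b↔y): positions sum to 25. Each letter is replaced by its mirror in the alphabet: a↔z, b↔y, c↔x, and so on (the Atbash cipher).
For learn: l↔o, e↔v, a↔z, r↔i, n↔m.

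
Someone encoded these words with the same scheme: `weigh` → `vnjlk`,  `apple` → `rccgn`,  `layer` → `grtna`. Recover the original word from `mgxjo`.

fluid

w(22)→v(21) and e(4)→n(13) fit y≡25x+17 (mod 26); the inverse of 25 mod 26 is 25. This is an affine cipher: with a=0,…,z=25, each position x becomes (25x+17) mod 26.
Undoing it on mgxjo: m(12)→25·(12−17)≡5=f; g(6)→25·(6−17)≡11=l; x(23)→25·(23−17)≡20=u; j(9)→25·(9−17)≡8=i; o(14)→25·(14−17)≡3=d (all mod 26).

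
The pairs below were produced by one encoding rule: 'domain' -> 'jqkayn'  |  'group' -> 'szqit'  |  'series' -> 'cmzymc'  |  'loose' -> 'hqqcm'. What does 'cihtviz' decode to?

sulphur

This is an affine cipher: with a=0,…,z=25, each position x becomes (3x+0) mod 26.
Decoding cihtviz: c(2)→9·(2−0)≡18=s; i(8)→9·(8−0)≡20=u; h(7)→9·(7−0)≡11=l; t(19)→9·(19−0)≡15=p; v(21)→9·(21−0)≡7=h; i(8)→9·(8−0)≡20=u; z(25)→9·(25−0)≡17=r (all mod 26).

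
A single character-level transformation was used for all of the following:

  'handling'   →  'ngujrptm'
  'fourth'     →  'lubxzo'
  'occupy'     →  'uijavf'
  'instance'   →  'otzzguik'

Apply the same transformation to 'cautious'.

Shifts by position in handling: pos 0: h→n (+6), pos 1: a→g (+6), pos 2: n→u (+7), pos 3: d→j (+6), pos 4: l→r (+6), pos 5: i→p (+7) — repeating every 3. A repeating key of period 3 is used — shifts +6, +6, +7 over and over.
On cautious: c+6=i, a+6=g, u+7=b, t+6=z, i+6=o, o+7=v, u+6=a, s+6=y.

igbzovay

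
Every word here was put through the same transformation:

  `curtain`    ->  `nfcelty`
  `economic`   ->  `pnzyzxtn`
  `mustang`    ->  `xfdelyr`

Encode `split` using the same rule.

dawte

Compare letters: c→n is +11, u→f is +11, r→c is +11 — a constant shift. Every letter moves 11 places later in the alphabet, wrapping around z→a.
Applying it to split: s+11=d, p+11=a, l+11=w, i+11=t, t+11=e.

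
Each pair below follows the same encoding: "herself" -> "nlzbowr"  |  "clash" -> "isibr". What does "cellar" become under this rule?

In herself: h→n is +6, e→l is +7, r→z is +8, s→b is +9 — the shift increases by 1 each position. The shift increases by 1 at each position, starting from +6: 6, 7, 8, ….
On cellar: c+6=i, e+7=l, l+8=t, l+9=u, a+10=k, r+11=c.

iltukc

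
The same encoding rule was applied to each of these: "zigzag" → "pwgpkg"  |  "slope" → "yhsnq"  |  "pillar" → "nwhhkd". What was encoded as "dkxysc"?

Treating letters as 0–25, the rule is x ↦ 21x + 10 (mod 26).
Decoding dkxysc: d(3)→5·(3−10)≡17=r; k(10)→5·(10−10)≡0=a; x(23)→5·(23−10)≡13=n; y(24)→5·(24−10)≡18=s; s(18)→5·(18−10)≡14=o; c(2)→5·(2−10)≡12=m (all mod 26).

ransom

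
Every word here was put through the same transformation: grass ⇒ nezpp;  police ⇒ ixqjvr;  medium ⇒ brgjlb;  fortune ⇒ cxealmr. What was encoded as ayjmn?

This is an affine cipher: with a=0,…,z=25, each position x becomes (11x+25) mod 26.
Undoing it on ayjmn: a(0)→19·(0−25)≡19=t; y(24)→19·(24−25)≡7=h; j(9)→19·(9−25)≡8=i; m(12)→19·(12−25)≡13=n; n(13)→19·(13−25)≡6=g (all mod 26).

thing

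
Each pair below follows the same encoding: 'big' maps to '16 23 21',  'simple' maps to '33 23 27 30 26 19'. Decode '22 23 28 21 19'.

Letters become their 1-based position plus 14 (so a→15, b→16, …).
Reversing it on 22 23 28 21 19: 22→(22−14)÷1=8=h, 23→(23−14)÷1=9=i, 28→(28−14)÷1=14=n, 21→(21−14)÷1=7=g, 19→(19−14)÷1=5=e.

hinge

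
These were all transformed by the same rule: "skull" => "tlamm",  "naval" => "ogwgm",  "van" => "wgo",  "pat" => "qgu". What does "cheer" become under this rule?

The shift depends on letter class: consonant s→t is +1, but vowel u→a is +6. Two shifts are in play — +6 for a/e/i/o/u, +1 for every other letter.
On cheer: c(cons)+1=d, h(cons)+1=i, e(vowel)+6=k, e(vowel)+6=k, r(cons)+1=s.

dikks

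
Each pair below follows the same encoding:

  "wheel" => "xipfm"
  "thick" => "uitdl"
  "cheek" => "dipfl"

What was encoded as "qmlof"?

It's a Vigenère-style cipher with numeric key [1,1,11]: position i shifts by key[i mod 3].
Decoding qmlof: q−1=p, m−1=l, l−11=a, o−1=n, f−1=e.

plane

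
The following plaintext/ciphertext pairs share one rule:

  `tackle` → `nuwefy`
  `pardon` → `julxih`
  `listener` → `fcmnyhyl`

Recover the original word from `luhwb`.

ranch

Compare letters: t→n is +20, a→u is +20, c→w is +20 — a constant shift. It's a constant shift of +20 (ROT20).
Decoding luhwb: l−20=r, u−20=a, h−20=n, w−20=c, b−20=h.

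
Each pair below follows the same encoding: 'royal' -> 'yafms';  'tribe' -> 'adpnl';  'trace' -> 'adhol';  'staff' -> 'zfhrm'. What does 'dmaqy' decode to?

The shifts repeat in a cycle of length 2: positions 0,1,… shift by +7, +12, then the pattern repeats.
Reversing it on dmaqy: d−7=w, m−12=a, a−7=t, q−12=e, y−7=r.

water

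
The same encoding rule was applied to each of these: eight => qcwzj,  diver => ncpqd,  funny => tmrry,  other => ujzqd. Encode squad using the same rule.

gamen

This is an affine cipher: with a=0,…,z=25, each position x becomes (3x+4) mod 26.
For squad: s(18)→3·18+4≡6=g; q(16)→3·16+4≡0=a; u(20)→3·20+4≡12=m; a(0)→3·0+4≡4=e; d(3)→3·3+4≡13=n (all mod 26).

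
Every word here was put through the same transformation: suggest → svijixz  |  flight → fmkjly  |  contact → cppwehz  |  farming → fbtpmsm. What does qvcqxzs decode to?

In suggest: s→s is +0, u→v is +1, g→i is +2, g→j is +3 — the shift increases by 1 each position. The shift increases by 1 at each position, starting from +0: 0, 1, 2, ….
Undoing it on qvcqxzs: q−0=q, v−1=u, c−2=a, q−3=n, x−4=t, z−5=u, s−6=m.

quantum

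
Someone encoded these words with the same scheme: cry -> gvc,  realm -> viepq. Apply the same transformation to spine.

wtmri

Compare letters: c→g is +4, r→v is +4, y→c is +4 — a constant shift. This is a Caesar cipher with shift 4.
For spine: s+4=w, p+4=t, i+4=m, n+4=r, e+4=i.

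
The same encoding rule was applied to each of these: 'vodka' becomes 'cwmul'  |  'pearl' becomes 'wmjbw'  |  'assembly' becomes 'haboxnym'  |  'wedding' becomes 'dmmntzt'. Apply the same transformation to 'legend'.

In vodka: v→c is +7, o→w is +8, d→m is +9, k→u is +10 — the shift increases by 1 each position. Letter i (0-indexed) is shifted by i+7, so successive shifts are 7, 8, 9, ….
On legend: l+7=s, e+8=m, g+9=p, e+10=o, n+11=y, d+12=p.

smpoyp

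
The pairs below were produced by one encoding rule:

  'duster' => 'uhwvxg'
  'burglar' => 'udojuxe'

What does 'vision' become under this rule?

Two steps: reverse the string, then apply a Caesar shift of +3.
On vision: reverse → noisiv; then shift: n+3=q, o+3=r, i+3=l, s+3=v, i+3=l, v+3=y.

qrlvly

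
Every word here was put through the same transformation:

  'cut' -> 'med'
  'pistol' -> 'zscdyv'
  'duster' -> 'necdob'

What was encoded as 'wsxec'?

Each letter is shifted forward by 10 in the alphabet (a Caesar shift of +10).
Reversing it on wsxec: w−10=m, s−10=i, x−10=n, e−10=u, c−10=s.

minus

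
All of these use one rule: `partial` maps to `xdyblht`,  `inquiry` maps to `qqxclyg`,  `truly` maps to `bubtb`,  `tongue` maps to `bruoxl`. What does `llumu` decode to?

diner

It's a Vigenère-style cipher with numeric key [8,3,7]: position i shifts by key[i mod 3].
Decoding llumu: l−8=d, l−3=i, u−7=n, m−8=e, u−3=r.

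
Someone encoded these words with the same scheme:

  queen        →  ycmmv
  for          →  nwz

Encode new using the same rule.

Compare letters: q→y is +8, u→c is +8, e→m is +8 — a constant shift. Each letter is shifted forward by 8 in the alphabet (a Caesar shift of +8).
For new: n+8=v, e+8=m, w+8=e.

vme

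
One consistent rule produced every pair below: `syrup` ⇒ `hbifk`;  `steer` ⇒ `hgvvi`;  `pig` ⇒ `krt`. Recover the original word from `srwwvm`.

hidden

This is the alphabet-reversal cipher (Atbash): a becomes z, b becomes y, etc.
Reversing it on srwwvm: s↔h, r↔i, w↔d, w↔d, v↔e, m↔n.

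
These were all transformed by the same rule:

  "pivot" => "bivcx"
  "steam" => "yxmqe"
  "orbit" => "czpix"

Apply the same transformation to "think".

Treating letters as 0–25, the rule is x ↦ 25x + 16 (mod 26).
Applying it to think: t(19)→25·19+16≡23=x; h(7)→25·7+16≡9=j; i(8)→25·8+16≡8=i; n(13)→25·13+16≡3=d; k(10)→25·10+16≡6=g (all mod 26).

xjidg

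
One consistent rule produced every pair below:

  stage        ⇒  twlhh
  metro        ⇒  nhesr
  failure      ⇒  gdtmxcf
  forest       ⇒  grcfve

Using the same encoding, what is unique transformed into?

vqtrxp

Shifts by position in stage: pos 0: s→t (+1), pos 1: t→w (+3), pos 2: a→l (+11), pos 3: g→h (+1), pos 4: e→h (+3) — repeating every 3. A repeating key of period 3 is used — shifts +1, +3, +11 over and over.
Applying it to unique: u+1=v, n+3=q, i+11=t, q+1=r, u+3=x, e+11=p.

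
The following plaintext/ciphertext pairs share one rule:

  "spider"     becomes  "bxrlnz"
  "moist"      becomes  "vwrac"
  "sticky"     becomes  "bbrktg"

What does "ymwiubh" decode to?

Shifts by position in spider: pos 0: s→b (+9), pos 1: p→x (+8), pos 2: i→r (+9), pos 3: d→l (+8) — repeating every 2. A repeating key of period 2 is used — shifts +9, +8 over and over.
Undoing it on ymwiubh: y−9=p, m−8=e, w−9=n, i−8=a, u−9=l, b−8=t, h−9=y.

penalty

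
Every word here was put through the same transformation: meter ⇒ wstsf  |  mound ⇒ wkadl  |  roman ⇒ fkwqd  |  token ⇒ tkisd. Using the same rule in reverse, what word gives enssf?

cheer

m(12)→w(22) and e(4)→s(18) fit y≡7x+16 (mod 26); the inverse of 7 mod 26 is 15. Each letter's alphabet position (a=0..z=25) is mapped through 7·x+16 mod 26 — an affine cipher.
Decoding enssf: e(4)→15·(4−16)≡2=c; n(13)→15·(13−16)≡7=h; s(18)→15·(18−16)≡4=e; s(18)→15·(18−16)≡4=e; f(5)→15·(5−16)≡17=r (all mod 26).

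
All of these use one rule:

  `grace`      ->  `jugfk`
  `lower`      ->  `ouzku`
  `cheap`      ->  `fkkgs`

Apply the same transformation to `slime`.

voopk

Two shifts are in play — +6 for a/e/i/o/u, +3 for every other letter.
For slime: s(cons)+3=v, l(cons)+3=o, i(vowel)+6=o, m(cons)+3=p, e(vowel)+6=k.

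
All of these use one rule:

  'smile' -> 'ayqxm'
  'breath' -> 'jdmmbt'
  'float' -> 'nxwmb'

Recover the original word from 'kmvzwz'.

cannon

The shifts repeat in a cycle of length 2: positions 0,1,… shift by +8, +12, then the pattern repeats.
Decoding kmvzwz: k−8=c, m−12=a, v−8=n, z−12=n, w−8=o, z−12=n.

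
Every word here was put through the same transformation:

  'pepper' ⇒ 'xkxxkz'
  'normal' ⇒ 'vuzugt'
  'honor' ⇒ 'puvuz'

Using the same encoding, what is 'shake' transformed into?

The shift depends on letter class: consonant p→x is +8, but vowel e→k is +6. Two shifts are in play — +6 for a/e/i/o/u, +8 for every other letter.
For shake: s(cons)+8=a, h(cons)+8=p, a(vowel)+6=g, k(cons)+8=s, e(vowel)+6=k.

apgsk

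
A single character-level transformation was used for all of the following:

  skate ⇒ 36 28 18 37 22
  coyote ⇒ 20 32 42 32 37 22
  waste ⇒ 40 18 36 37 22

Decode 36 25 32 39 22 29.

s is letter #19 and maps to 36: an offset of 17. The number is (letter's place in the alphabet, a=1) + 17.
Undoing it on 36 25 32 39 22 29: 36→(36−17)÷1=19=s, 25→(25−17)÷1=8=h, 32→(32−17)÷1=15=o, 39→(39−17)÷1=22=v, 22→(22−17)÷1=5=e, 29→(29−17)÷1=12=l.

shovel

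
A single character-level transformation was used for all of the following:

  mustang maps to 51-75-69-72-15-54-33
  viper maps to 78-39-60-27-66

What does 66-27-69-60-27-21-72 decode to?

Each letter becomes 3×(its alphabet position, a=1..z=26) + 12.
Decoding 66-27-69-60-27-21-72: 66→(66−12)÷3=18=r, 27→(27−12)÷3=5=e, 69→(69−12)÷3=19=s, 60→(60−12)÷3=16=p, 27→(27−12)÷3=5=e, 21→(21−12)÷3=3=c, 72→(72−12)÷3=20=t.

respect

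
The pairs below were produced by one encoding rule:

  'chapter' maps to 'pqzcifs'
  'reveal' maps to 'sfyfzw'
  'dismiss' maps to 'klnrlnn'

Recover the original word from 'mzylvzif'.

c(2)→p(15) and h(7)→q(16) fit y≡21x+25 (mod 26); the inverse of 21 mod 26 is 5. This is an affine cipher: with a=0,…,z=25, each position x becomes (21x+25) mod 26.
Undoing it on mzylvzif: m(12)→5·(12−25)≡13=n; z(25)→5·(25−25)≡0=a; y(24)→5·(24−25)≡21=v; l(11)→5·(11−25)≡8=i; v(21)→5·(21−25)≡6=g; z(25)→5·(25−25)≡0=a; i(8)→5·(8−25)≡19=t; f(5)→5·(5−25)≡4=e (all mod 26).

navigate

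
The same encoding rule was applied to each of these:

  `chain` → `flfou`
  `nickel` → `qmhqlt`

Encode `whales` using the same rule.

In chain: c→f is +3, h→l is +4, a→f is +5, i→o is +6 — the shift increases by 1 each position. The shift increases by 1 at each position, starting from +3: 3, 4, 5, ….
For whales: w+3=z, h+4=l, a+5=f, l+6=r, e+7=l, s+8=a.

zlfrla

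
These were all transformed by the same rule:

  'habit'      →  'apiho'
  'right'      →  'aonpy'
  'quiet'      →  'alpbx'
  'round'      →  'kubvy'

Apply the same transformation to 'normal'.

shtyvu

Two steps: reverse the string, then apply a Caesar shift of +7.
Applying it to normal: reverse → lamron; then shift: l+7=s, a+7=h, m+7=t, r+7=y, o+7=v, n+7=u.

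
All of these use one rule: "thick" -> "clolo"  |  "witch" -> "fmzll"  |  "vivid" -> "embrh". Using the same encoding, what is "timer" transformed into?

cmsnv

Shifts by position in thick: pos 0: t→c (+9), pos 1: h→l (+4), pos 2: i→o (+6), pos 3: c→l (+9), pos 4: k→o (+4) — repeating every 3. A repeating key of period 3 is used — shifts +9, +4, +6 over and over.
Applying it to timer: t+9=c, i+4=m, m+6=s, e+9=n, r+4=v.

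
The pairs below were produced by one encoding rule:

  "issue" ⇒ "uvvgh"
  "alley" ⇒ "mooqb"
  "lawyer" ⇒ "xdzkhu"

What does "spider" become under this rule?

A repeating key of period 3 is used — shifts +12, +3, +3 over and over.
On spider: s+12=e, p+3=s, i+3=l, d+12=p, e+3=h, r+3=u.

eslphu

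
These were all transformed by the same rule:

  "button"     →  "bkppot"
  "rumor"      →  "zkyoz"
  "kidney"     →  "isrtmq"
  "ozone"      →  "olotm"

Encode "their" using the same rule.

pxmsz

b(1)→b(1) and u(20)→k(10) fit y≡21x+6 (mod 26); the inverse of 21 mod 26 is 5. Treating letters as 0–25, the rule is x ↦ 21x + 6 (mod 26).
For their: t(19)→21·19+6≡15=p; h(7)→21·7+6≡23=x; e(4)→21·4+6≡12=m; i(8)→21·8+6≡18=s; r(17)→21·17+6≡25=z (all mod 26).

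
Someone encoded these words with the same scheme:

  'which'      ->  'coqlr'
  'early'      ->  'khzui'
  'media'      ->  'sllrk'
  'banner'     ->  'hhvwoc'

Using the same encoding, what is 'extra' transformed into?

kebak

In which: w→c is +6, h→o is +7, i→q is +8, c→l is +9 — the shift increases by 1 each position. Each letter shifts forward by (position + 6), i.e. 6, 7, 8, … — the shift grows by one for each successive letter.
For extra: e+6=k, x+7=e, t+8=b, r+9=a, a+10=k.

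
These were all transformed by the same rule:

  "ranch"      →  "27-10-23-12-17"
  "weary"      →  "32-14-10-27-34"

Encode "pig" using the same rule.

r is letter #18 and maps to 27: an offset of 9. Letters become their 1-based position plus 9 (so a→10, b→11, …).
On pig: p=16→25, i=9→18, g=7→16.

25-18-16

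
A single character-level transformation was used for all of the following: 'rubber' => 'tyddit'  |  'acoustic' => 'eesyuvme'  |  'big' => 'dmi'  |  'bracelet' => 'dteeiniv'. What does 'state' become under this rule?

The shift depends on letter class: consonant r→t is +2, but vowel u→y is +4. Vowels shift forward by 4 and consonants shift forward by 2.
For state: s(cons)+2=u, t(cons)+2=v, a(vowel)+4=e, t(cons)+2=v, e(vowel)+4=i.

uvevi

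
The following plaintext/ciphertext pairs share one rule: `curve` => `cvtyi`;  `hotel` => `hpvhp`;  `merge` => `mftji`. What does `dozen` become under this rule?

dpbhr

Letter i (0-indexed) is shifted by i+0, so successive shifts are 0, 1, 2, ….
For dozen: d+0=d, o+1=p, z+2=b, e+3=h, n+4=r.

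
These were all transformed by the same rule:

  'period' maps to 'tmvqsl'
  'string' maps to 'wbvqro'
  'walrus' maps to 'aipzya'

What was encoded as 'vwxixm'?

rotate

It's a Vigenère-style cipher with numeric key [4,8]: position i shifts by key[i mod 2].
Reversing it on vwxixm: v−4=r, w−8=o, x−4=t, i−8=a, x−4=t, m−8=e.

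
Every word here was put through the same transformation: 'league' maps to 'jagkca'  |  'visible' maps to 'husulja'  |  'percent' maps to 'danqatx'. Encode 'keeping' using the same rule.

eaadutk

Treating letters as 0–25, the rule is x ↦ 5x + 6 (mod 26).
Applying it to keeping: k(10)→5·10+6≡4=e; e(4)→5·4+6≡0=a; e(4)→5·4+6≡0=a; p(15)→5·15+6≡3=d; i(8)→5·8+6≡20=u; n(13)→5·13+6≡19=t; g(6)→5·6+6≡10=k (all mod 26).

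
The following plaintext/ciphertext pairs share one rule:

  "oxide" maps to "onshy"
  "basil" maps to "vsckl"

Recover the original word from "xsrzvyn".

dolphin

The word is reversed, then every letter is shifted forward by 10.
Reversing it on xsrzvyn: shift back: x−10=n, s−10=i, r−10=h, z−10=p, v−10=l, y−10=o, n−10=d → nihplod; then reverse → dolphin.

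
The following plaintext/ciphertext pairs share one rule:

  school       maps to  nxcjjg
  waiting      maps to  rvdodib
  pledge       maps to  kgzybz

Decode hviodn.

Compare letters: s→n is +21, c→x is +21, h→c is +21 — a constant shift. Each letter is shifted forward by 21 in the alphabet (a Caesar shift of +21).
Undoing it on hviodn: h−21=m, v−21=a, i−21=n, o−21=t, d−21=i, n−21=s.

mantis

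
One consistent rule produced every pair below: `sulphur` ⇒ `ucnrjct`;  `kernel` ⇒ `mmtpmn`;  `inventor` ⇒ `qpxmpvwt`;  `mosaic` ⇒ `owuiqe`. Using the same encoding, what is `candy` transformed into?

eipfa

The shift depends on letter class: consonant s→u is +2, but vowel u→c is +8. Two shifts are in play — +8 for a/e/i/o/u, +2 for every other letter.
On candy: c(cons)+2=e, a(vowel)+8=i, n(cons)+2=p, d(cons)+2=f, y(cons)+2=a.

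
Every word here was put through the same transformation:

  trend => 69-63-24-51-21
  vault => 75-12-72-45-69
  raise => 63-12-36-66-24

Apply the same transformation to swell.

66-78-24-45-45

With a=1..z=26, the number is 3·pos + 9.
On swell: s=19→66, w=23→78, e=5→24, l=12→45, l=12→45.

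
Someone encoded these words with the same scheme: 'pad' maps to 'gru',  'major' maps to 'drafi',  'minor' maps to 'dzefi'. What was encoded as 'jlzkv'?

Compare letters: p→g is +17, a→r is +17, d→u is +17 — a constant shift. It's a constant shift of +17 (ROT17).
Reversing it on jlzkv: j−17=s, l−17=u, z−17=i, k−17=t, v−17=e.

suite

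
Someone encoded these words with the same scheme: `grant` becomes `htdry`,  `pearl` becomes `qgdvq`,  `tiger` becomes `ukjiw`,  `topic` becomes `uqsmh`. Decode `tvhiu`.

steep

In grant: g→h is +1, r→t is +2, a→d is +3, n→r is +4 — the shift increases by 1 each position. The shift increases by 1 at each position, starting from +1: 1, 2, 3, ….
Reversing it on tvhiu: t−1=s, v−2=t, h−3=e, i−4=e, u−5=p.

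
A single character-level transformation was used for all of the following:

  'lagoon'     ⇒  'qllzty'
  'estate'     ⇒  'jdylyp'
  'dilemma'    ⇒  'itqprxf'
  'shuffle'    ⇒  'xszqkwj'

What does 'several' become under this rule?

Shifts by position in lagoon: pos 0: l→q (+5), pos 1: a→l (+11), pos 2: g→l (+5), pos 3: o→z (+11) — repeating every 2. The shifts repeat in a cycle of length 2: positions 0,1,… shift by +5, +11, then the pattern repeats.
Applying it to several: s+5=x, e+11=p, v+5=a, e+11=p, r+5=w, a+11=l, l+5=q.

xpapwlq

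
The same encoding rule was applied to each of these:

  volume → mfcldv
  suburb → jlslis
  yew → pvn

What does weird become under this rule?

nvziu

Compare letters: v→m is +17, o→f is +17, l→c is +17 — a constant shift. Each letter is shifted forward by 17 in the alphabet (a Caesar shift of +17).
Applying it to weird: w+17=n, e+17=v, i+17=z, r+17=i, d+17=u.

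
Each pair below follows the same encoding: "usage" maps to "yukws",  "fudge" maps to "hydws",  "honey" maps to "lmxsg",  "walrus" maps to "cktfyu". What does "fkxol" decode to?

ranch

Each letter's alphabet position (a=0..z=25) is mapped through 15·x+10 mod 26 — an affine cipher.
Undoing it on fkxol: f(5)→7·(5−10)≡17=r; k(10)→7·(10−10)≡0=a; x(23)→7·(23−10)≡13=n; o(14)→7·(14−10)≡2=c; l(11)→7·(11−10)≡7=h (all mod 26).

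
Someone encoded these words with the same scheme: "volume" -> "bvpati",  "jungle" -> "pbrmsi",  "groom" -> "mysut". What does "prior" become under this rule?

vymuy

Shifts by position in volume: pos 0: v→b (+6), pos 1: o→v (+7), pos 2: l→p (+4), pos 3: u→a (+6), pos 4: m→t (+7), pos 5: e→i (+4) — repeating every 3. The shifts repeat in a cycle of length 3: positions 0,1,… shift by +6, +7, +4, then the pattern repeats.
Applying it to prior: p+6=v, r+7=y, i+4=m, o+6=u, r+7=y.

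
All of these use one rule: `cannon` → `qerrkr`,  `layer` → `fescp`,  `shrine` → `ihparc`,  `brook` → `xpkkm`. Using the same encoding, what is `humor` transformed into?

c(2)→q(16) and a(0)→e(4) fit y≡19x+4 (mod 26); the inverse of 19 mod 26 is 11. Treating letters as 0–25, the rule is x ↦ 19x + 4 (mod 26).
On humor: h(7)→19·7+4≡7=h; u(20)→19·20+4≡20=u; m(12)→19·12+4≡24=y; o(14)→19·14+4≡10=k; r(17)→19·17+4≡15=p (all mod 26).

huykp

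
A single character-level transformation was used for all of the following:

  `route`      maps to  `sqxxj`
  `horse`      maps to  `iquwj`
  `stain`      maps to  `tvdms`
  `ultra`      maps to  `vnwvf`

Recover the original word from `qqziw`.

In route: r→s is +1, o→q is +2, u→x is +3, t→x is +4 — the shift increases by 1 each position. Letter i (0-indexed) is shifted by i+1, so successive shifts are 1, 2, 3, ….
Reversing it on qqziw: q−1=p, q−2=o, z−3=w, i−4=e, w−5=r.

power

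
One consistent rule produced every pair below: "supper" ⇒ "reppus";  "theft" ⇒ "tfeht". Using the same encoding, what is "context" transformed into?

The word is simply reversed.
On context: reverse → txetnoc.

txetnoc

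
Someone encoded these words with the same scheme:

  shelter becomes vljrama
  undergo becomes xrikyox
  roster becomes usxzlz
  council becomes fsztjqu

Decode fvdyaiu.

crystal

In shelter: s→v is +3, h→l is +4, e→j is +5, l→r is +6 — the shift increases by 1 each position. The shift increases by 1 at each position, starting from +3: 3, 4, 5, ….
Undoing it on fvdyaiu: f−3=c, v−4=r, d−5=y, y−6=s, a−7=t, i−8=a, u−9=l.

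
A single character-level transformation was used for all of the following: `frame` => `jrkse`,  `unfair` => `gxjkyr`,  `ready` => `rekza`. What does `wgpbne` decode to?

subtle

f(5)→j(9) and r(17)→r(17) fit y≡5x+10 (mod 26); the inverse of 5 mod 26 is 21. Each letter's alphabet position (a=0..z=25) is mapped through 5·x+10 mod 26 — an affine cipher.
Reversing it on wgpbne: w(22)→21·(22−10)≡18=s; g(6)→21·(6−10)≡20=u; p(15)→21·(15−10)≡1=b; b(1)→21·(1−10)≡19=t; n(13)→21·(13−10)≡11=l; e(4)→21·(4−10)≡4=e (all mod 26).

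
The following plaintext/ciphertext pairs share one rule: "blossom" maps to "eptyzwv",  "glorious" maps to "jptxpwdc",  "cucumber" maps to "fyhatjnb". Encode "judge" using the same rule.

The shift increases by 1 at each position, starting from +3: 3, 4, 5, ….
For judge: j+3=m, u+4=y, d+5=i, g+6=m, e+7=l.

myiml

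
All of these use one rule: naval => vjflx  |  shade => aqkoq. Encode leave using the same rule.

In naval: n→v is +8, a→j is +9, v→f is +10, a→l is +11 — the shift increases by 1 each position. Each letter shifts forward by (position + 8), i.e. 8, 9, 10, … — the shift grows by one for each successive letter.
For leave: l+8=t, e+9=n, a+10=k, v+11=g, e+12=q.

tnkgq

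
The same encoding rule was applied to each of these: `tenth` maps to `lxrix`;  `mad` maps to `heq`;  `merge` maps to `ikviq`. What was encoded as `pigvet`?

The output letters match the input read backwards, each shifted +4: tenth reversed is htnet. Read the word backwards and shift each letter +4.
Decoding pigvet: shift back: p−4=l, i−4=e, g−4=c, v−4=r, e−4=a, t−4=p → lecrap; then reverse → parcel.

parcel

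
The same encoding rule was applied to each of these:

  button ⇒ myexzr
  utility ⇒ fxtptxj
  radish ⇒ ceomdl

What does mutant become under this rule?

xyeeyx

Shifts by position in button: pos 0: b→m (+11), pos 1: u→y (+4), pos 2: t→e (+11), pos 3: t→x (+4) — repeating every 2. It's a Vigenère-style cipher with numeric key [11,4]: position i shifts by key[i mod 2].
On mutant: m+11=x, u+4=y, t+11=e, a+4=e, n+11=y, t+4=x.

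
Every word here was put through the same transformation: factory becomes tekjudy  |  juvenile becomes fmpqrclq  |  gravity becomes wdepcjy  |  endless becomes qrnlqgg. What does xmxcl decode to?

Treating letters as 0–25, the rule is x ↦ 3x + 4 (mod 26).
Decoding xmxcl: x(23)→9·(23−4)≡15=p; m(12)→9·(12−4)≡20=u; x(23)→9·(23−4)≡15=p; c(2)→9·(2−4)≡8=i; l(11)→9·(11−4)≡11=l (all mod 26).

pupil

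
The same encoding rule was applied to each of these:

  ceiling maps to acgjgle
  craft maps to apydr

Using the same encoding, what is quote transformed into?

Compare letters: c→a is +24, e→c is +24, i→g is +24 — a constant shift. This is a Caesar cipher with shift 24.
For quote: q+24=o, u+24=s, o+24=m, t+24=r, e+24=c.

osmrc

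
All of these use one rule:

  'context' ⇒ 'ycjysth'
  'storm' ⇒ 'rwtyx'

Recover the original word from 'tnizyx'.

studio

The word is reversed, then every letter is shifted forward by 5.
Reversing it on tnizyx: shift back: t−5=o, n−5=i, i−5=d, z−5=u, y−5=t, x−5=s → oiduts; then reverse → studio.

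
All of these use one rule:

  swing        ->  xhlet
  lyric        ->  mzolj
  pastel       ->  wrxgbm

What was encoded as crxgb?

haste

This is an affine cipher: with a=0,…,z=25, each position x becomes (9x+17) mod 26.
Reversing it on crxgb: c(2)→3·(2−17)≡7=h; r(17)→3·(17−17)≡0=a; x(23)→3·(23−17)≡18=s; g(6)→3·(6−17)≡19=t; b(1)→3·(1−17)≡4=e (all mod 26).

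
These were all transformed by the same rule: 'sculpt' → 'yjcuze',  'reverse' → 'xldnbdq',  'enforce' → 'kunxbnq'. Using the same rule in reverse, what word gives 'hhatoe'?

The shift increases by 1 at each position, starting from +6: 6, 7, 8, ….
Decoding hhatoe: h−6=b, h−7=a, a−8=s, t−9=k, o−10=e, e−11=t.

basket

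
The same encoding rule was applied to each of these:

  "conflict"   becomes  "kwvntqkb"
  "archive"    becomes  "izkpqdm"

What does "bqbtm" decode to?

title

Compare letters: c→k is +8, o→w is +8, n→v is +8 — a constant shift. Each letter is shifted forward by 8 in the alphabet (a Caesar shift of +8).
Decoding bqbtm: b−8=t, q−8=i, b−8=t, t−8=l, m−8=e.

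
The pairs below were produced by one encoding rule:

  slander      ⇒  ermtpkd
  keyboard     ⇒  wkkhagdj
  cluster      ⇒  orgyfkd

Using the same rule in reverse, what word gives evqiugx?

Shifts by position in slander: pos 0: s→e (+12), pos 1: l→r (+6), pos 2: a→m (+12), pos 3: n→t (+6) — repeating every 2. It's a Vigenère-style cipher with numeric key [12,6]: position i shifts by key[i mod 2].
Undoing it on evqiugx: e−12=s, v−6=p, q−12=e, i−6=c, u−12=i, g−6=a, x−12=l.

special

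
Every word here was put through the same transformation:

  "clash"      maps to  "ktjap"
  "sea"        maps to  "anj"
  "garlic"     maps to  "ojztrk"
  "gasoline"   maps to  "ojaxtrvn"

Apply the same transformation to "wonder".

exvlnz

Two shifts are in play — +9 for a/e/i/o/u, +8 for every other letter.
For wonder: w(cons)+8=e, o(vowel)+9=x, n(cons)+8=v, d(cons)+8=l, e(vowel)+9=n, r(cons)+8=z.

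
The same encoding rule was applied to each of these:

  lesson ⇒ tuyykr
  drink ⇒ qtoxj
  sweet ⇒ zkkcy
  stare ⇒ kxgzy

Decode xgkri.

clear

The output letters match the input read backwards, each shifted +6: lesson reversed is nossel. The word is reversed, then every letter is shifted forward by 6.
Decoding xgkri: shift back: x−6=r, g−6=a, k−6=e, r−6=l, i−6=c → raelc; then reverse → clear.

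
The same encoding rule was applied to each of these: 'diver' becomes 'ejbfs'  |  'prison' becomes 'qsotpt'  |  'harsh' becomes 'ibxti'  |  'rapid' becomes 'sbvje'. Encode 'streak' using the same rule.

Shifts by position in diver: pos 0: d→e (+1), pos 1: i→j (+1), pos 2: v→b (+6), pos 3: e→f (+1), pos 4: r→s (+1) — repeating every 3. The shifts repeat in a cycle of length 3: positions 0,1,… shift by +1, +1, +6, then the pattern repeats.
Applying it to streak: s+1=t, t+1=u, r+6=x, e+1=f, a+1=b, k+6=q.

tuxfbq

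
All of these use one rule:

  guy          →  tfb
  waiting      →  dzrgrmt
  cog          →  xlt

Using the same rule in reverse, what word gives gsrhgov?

Each letter is replaced by its mirror in the alphabet: a↔z, b↔y, c↔x, and so on (the Atbash cipher).
Reversing it on gsrhgov: g↔t, s↔h, r↔i, h↔s, g↔t, o↔l, v↔e.

thistle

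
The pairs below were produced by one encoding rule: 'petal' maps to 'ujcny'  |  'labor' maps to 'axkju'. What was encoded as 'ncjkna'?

rebate

The output letters match the input read backwards, each shifted +9: petal reversed is latep. The word is reversed, then every letter is shifted forward by 9.
Decoding ncjkna: shift back: n−9=e, c−9=t, j−9=a, k−9=b, n−9=e, a−9=r → etaber; then reverse → rebate.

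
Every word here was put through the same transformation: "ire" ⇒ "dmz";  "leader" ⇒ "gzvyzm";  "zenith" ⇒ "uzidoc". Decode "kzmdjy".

Compare letters: i→d is +21, r→m is +21, e→z is +21 — a constant shift. This is a Caesar cipher with shift 21.
Undoing it on kzmdjy: k−21=p, z−21=e, m−21=r, d−21=i, j−21=o, y−21=d.

period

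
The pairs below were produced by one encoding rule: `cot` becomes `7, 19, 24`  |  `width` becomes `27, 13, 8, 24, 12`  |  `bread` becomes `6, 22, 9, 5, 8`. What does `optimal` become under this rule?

19, 20, 24, 13, 17, 5, 16

c is letter #3 and maps to 7: an offset of 4. Letters become their 1-based position plus 4 (so a→5, b→6, …).
On optimal: o=15→19, p=16→20, t=20→24, i=9→13, m=13→17, a=1→5, l=12→16.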